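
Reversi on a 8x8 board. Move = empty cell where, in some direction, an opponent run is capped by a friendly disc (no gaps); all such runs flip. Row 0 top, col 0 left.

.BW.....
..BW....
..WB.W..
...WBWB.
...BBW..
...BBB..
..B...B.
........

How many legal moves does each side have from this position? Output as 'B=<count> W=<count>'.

-- B to move --
(0,3): flips 2 -> legal
(0,4): no bracket -> illegal
(1,1): flips 2 -> legal
(1,4): flips 2 -> legal
(1,5): flips 3 -> legal
(1,6): flips 1 -> legal
(2,1): flips 1 -> legal
(2,4): no bracket -> illegal
(2,6): flips 1 -> legal
(3,1): no bracket -> illegal
(3,2): flips 2 -> legal
(4,2): no bracket -> illegal
(4,6): flips 1 -> legal
(5,6): flips 1 -> legal
B mobility = 10
-- W to move --
(0,0): flips 1 -> legal
(0,3): no bracket -> illegal
(1,0): no bracket -> illegal
(1,1): flips 1 -> legal
(1,4): no bracket -> illegal
(2,1): no bracket -> illegal
(2,4): flips 1 -> legal
(2,6): no bracket -> illegal
(2,7): flips 1 -> legal
(3,2): no bracket -> illegal
(3,7): flips 1 -> legal
(4,2): flips 2 -> legal
(4,6): no bracket -> illegal
(4,7): flips 1 -> legal
(5,1): no bracket -> illegal
(5,2): flips 2 -> legal
(5,6): no bracket -> illegal
(5,7): no bracket -> illegal
(6,1): no bracket -> illegal
(6,3): flips 3 -> legal
(6,4): no bracket -> illegal
(6,5): flips 1 -> legal
(6,7): no bracket -> illegal
(7,1): flips 3 -> legal
(7,2): no bracket -> illegal
(7,3): no bracket -> illegal
(7,5): no bracket -> illegal
(7,6): no bracket -> illegal
(7,7): flips 3 -> legal
W mobility = 12

Answer: B=10 W=12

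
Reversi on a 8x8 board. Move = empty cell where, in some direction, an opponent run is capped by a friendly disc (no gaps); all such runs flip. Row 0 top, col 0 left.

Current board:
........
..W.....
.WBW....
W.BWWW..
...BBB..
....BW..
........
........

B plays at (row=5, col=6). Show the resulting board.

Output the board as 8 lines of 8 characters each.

Place B at (5,6); scan 8 dirs for brackets.
Dir NW: first cell 'B' (not opp) -> no flip
Dir N: first cell '.' (not opp) -> no flip
Dir NE: first cell '.' (not opp) -> no flip
Dir W: opp run (5,5) capped by B -> flip
Dir E: first cell '.' (not opp) -> no flip
Dir SW: first cell '.' (not opp) -> no flip
Dir S: first cell '.' (not opp) -> no flip
Dir SE: first cell '.' (not opp) -> no flip
All flips: (5,5)

Answer: ........
..W.....
.WBW....
W.BWWW..
...BBB..
....BBB.
........
........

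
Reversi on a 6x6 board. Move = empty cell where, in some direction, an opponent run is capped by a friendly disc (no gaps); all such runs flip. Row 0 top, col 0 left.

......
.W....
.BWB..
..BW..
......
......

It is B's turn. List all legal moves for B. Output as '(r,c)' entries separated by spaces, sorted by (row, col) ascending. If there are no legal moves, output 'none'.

(0,0): no bracket -> illegal
(0,1): flips 1 -> legal
(0,2): no bracket -> illegal
(1,0): no bracket -> illegal
(1,2): flips 1 -> legal
(1,3): no bracket -> illegal
(2,0): no bracket -> illegal
(2,4): no bracket -> illegal
(3,1): no bracket -> illegal
(3,4): flips 1 -> legal
(4,2): no bracket -> illegal
(4,3): flips 1 -> legal
(4,4): no bracket -> illegal

Answer: (0,1) (1,2) (3,4) (4,3)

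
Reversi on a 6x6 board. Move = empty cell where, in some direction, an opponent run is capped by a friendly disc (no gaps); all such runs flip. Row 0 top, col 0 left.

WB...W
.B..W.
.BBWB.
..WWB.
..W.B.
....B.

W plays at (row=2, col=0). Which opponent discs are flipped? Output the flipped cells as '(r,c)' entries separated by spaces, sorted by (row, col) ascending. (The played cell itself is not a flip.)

Answer: (2,1) (2,2)

Derivation:
Dir NW: edge -> no flip
Dir N: first cell '.' (not opp) -> no flip
Dir NE: opp run (1,1), next='.' -> no flip
Dir W: edge -> no flip
Dir E: opp run (2,1) (2,2) capped by W -> flip
Dir SW: edge -> no flip
Dir S: first cell '.' (not opp) -> no flip
Dir SE: first cell '.' (not opp) -> no flip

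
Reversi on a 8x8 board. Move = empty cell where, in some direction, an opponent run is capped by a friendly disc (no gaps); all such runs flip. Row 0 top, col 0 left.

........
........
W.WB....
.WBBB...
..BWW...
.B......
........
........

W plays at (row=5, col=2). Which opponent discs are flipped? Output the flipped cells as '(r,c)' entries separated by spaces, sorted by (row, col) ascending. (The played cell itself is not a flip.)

Answer: (3,2) (4,2)

Derivation:
Dir NW: first cell '.' (not opp) -> no flip
Dir N: opp run (4,2) (3,2) capped by W -> flip
Dir NE: first cell 'W' (not opp) -> no flip
Dir W: opp run (5,1), next='.' -> no flip
Dir E: first cell '.' (not opp) -> no flip
Dir SW: first cell '.' (not opp) -> no flip
Dir S: first cell '.' (not opp) -> no flip
Dir SE: first cell '.' (not opp) -> no flip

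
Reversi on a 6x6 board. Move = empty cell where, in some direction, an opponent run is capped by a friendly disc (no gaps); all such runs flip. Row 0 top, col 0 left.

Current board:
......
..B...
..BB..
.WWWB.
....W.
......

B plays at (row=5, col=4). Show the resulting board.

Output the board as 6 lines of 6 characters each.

Answer: ......
..B...
..BB..
.WWWB.
....B.
....B.

Derivation:
Place B at (5,4); scan 8 dirs for brackets.
Dir NW: first cell '.' (not opp) -> no flip
Dir N: opp run (4,4) capped by B -> flip
Dir NE: first cell '.' (not opp) -> no flip
Dir W: first cell '.' (not opp) -> no flip
Dir E: first cell '.' (not opp) -> no flip
Dir SW: edge -> no flip
Dir S: edge -> no flip
Dir SE: edge -> no flip
All flips: (4,4)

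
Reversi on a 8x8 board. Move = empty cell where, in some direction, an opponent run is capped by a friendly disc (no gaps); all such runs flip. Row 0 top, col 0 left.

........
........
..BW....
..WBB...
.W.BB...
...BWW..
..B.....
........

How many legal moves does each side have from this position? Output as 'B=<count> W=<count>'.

-- B to move --
(1,2): flips 1 -> legal
(1,3): flips 1 -> legal
(1,4): no bracket -> illegal
(2,1): flips 1 -> legal
(2,4): flips 1 -> legal
(3,0): no bracket -> illegal
(3,1): flips 1 -> legal
(4,0): no bracket -> illegal
(4,2): flips 1 -> legal
(4,5): no bracket -> illegal
(4,6): no bracket -> illegal
(5,0): no bracket -> illegal
(5,1): no bracket -> illegal
(5,2): no bracket -> illegal
(5,6): flips 2 -> legal
(6,3): no bracket -> illegal
(6,4): flips 1 -> legal
(6,5): flips 1 -> legal
(6,6): flips 1 -> legal
B mobility = 10
-- W to move --
(1,1): flips 3 -> legal
(1,2): flips 1 -> legal
(1,3): no bracket -> illegal
(2,1): flips 1 -> legal
(2,4): flips 2 -> legal
(2,5): no bracket -> illegal
(3,1): no bracket -> illegal
(3,5): flips 2 -> legal
(4,2): no bracket -> illegal
(4,5): flips 1 -> legal
(5,1): no bracket -> illegal
(5,2): flips 1 -> legal
(6,1): no bracket -> illegal
(6,3): flips 3 -> legal
(6,4): no bracket -> illegal
(7,1): no bracket -> illegal
(7,2): no bracket -> illegal
(7,3): no bracket -> illegal
W mobility = 8

Answer: B=10 W=8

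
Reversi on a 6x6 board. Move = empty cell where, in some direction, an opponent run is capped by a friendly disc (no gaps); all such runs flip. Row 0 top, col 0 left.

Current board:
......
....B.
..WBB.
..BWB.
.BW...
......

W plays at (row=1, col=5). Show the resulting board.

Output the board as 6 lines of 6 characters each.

Place W at (1,5); scan 8 dirs for brackets.
Dir NW: first cell '.' (not opp) -> no flip
Dir N: first cell '.' (not opp) -> no flip
Dir NE: edge -> no flip
Dir W: opp run (1,4), next='.' -> no flip
Dir E: edge -> no flip
Dir SW: opp run (2,4) capped by W -> flip
Dir S: first cell '.' (not opp) -> no flip
Dir SE: edge -> no flip
All flips: (2,4)

Answer: ......
....BW
..WBW.
..BWB.
.BW...
......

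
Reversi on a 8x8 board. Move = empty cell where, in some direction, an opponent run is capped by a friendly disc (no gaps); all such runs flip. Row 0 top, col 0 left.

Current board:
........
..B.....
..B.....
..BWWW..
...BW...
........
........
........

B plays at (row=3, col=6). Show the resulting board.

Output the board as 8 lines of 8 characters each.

Place B at (3,6); scan 8 dirs for brackets.
Dir NW: first cell '.' (not opp) -> no flip
Dir N: first cell '.' (not opp) -> no flip
Dir NE: first cell '.' (not opp) -> no flip
Dir W: opp run (3,5) (3,4) (3,3) capped by B -> flip
Dir E: first cell '.' (not opp) -> no flip
Dir SW: first cell '.' (not opp) -> no flip
Dir S: first cell '.' (not opp) -> no flip
Dir SE: first cell '.' (not opp) -> no flip
All flips: (3,3) (3,4) (3,5)

Answer: ........
..B.....
..B.....
..BBBBB.
...BW...
........
........
........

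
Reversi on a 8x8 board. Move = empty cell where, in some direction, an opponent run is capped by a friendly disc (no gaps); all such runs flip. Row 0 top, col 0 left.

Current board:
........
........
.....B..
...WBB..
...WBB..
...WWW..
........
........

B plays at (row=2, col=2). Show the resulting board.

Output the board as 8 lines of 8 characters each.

Place B at (2,2); scan 8 dirs for brackets.
Dir NW: first cell '.' (not opp) -> no flip
Dir N: first cell '.' (not opp) -> no flip
Dir NE: first cell '.' (not opp) -> no flip
Dir W: first cell '.' (not opp) -> no flip
Dir E: first cell '.' (not opp) -> no flip
Dir SW: first cell '.' (not opp) -> no flip
Dir S: first cell '.' (not opp) -> no flip
Dir SE: opp run (3,3) capped by B -> flip
All flips: (3,3)

Answer: ........
........
..B..B..
...BBB..
...WBB..
...WWW..
........
........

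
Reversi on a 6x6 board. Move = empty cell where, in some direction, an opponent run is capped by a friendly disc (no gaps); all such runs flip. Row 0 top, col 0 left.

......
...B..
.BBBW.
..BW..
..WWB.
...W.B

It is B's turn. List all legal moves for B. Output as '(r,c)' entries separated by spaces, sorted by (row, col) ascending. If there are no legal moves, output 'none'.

Answer: (2,5) (3,4) (3,5) (4,1) (5,2) (5,4)

Derivation:
(1,4): no bracket -> illegal
(1,5): no bracket -> illegal
(2,5): flips 1 -> legal
(3,1): no bracket -> illegal
(3,4): flips 1 -> legal
(3,5): flips 1 -> legal
(4,1): flips 2 -> legal
(5,1): no bracket -> illegal
(5,2): flips 1 -> legal
(5,4): flips 1 -> legal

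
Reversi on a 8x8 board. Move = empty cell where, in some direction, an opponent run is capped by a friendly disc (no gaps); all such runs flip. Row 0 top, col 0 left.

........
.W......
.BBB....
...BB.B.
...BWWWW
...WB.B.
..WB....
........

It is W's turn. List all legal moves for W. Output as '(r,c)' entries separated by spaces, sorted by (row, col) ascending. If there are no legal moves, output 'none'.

(1,0): no bracket -> illegal
(1,2): flips 2 -> legal
(1,3): flips 3 -> legal
(1,4): no bracket -> illegal
(2,0): no bracket -> illegal
(2,4): flips 1 -> legal
(2,5): flips 1 -> legal
(2,6): flips 1 -> legal
(2,7): flips 1 -> legal
(3,0): no bracket -> illegal
(3,1): flips 1 -> legal
(3,2): no bracket -> illegal
(3,5): no bracket -> illegal
(3,7): no bracket -> illegal
(4,2): flips 1 -> legal
(5,2): no bracket -> illegal
(5,5): flips 1 -> legal
(5,7): no bracket -> illegal
(6,4): flips 2 -> legal
(6,5): flips 1 -> legal
(6,6): flips 1 -> legal
(6,7): flips 1 -> legal
(7,2): flips 2 -> legal
(7,3): flips 1 -> legal
(7,4): no bracket -> illegal

Answer: (1,2) (1,3) (2,4) (2,5) (2,6) (2,7) (3,1) (4,2) (5,5) (6,4) (6,5) (6,6) (6,7) (7,2) (7,3)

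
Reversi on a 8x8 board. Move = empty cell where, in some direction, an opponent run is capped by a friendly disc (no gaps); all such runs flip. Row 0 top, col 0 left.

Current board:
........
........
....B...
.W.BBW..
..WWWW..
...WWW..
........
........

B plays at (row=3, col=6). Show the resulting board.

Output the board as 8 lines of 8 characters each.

Place B at (3,6); scan 8 dirs for brackets.
Dir NW: first cell '.' (not opp) -> no flip
Dir N: first cell '.' (not opp) -> no flip
Dir NE: first cell '.' (not opp) -> no flip
Dir W: opp run (3,5) capped by B -> flip
Dir E: first cell '.' (not opp) -> no flip
Dir SW: opp run (4,5) (5,4), next='.' -> no flip
Dir S: first cell '.' (not opp) -> no flip
Dir SE: first cell '.' (not opp) -> no flip
All flips: (3,5)

Answer: ........
........
....B...
.W.BBBB.
..WWWW..
...WWW..
........
........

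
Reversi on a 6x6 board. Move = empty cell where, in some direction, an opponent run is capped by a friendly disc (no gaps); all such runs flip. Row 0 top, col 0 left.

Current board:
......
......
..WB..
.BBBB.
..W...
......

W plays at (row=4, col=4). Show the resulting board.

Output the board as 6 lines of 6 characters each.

Answer: ......
......
..WB..
.BBWB.
..W.W.
......

Derivation:
Place W at (4,4); scan 8 dirs for brackets.
Dir NW: opp run (3,3) capped by W -> flip
Dir N: opp run (3,4), next='.' -> no flip
Dir NE: first cell '.' (not opp) -> no flip
Dir W: first cell '.' (not opp) -> no flip
Dir E: first cell '.' (not opp) -> no flip
Dir SW: first cell '.' (not opp) -> no flip
Dir S: first cell '.' (not opp) -> no flip
Dir SE: first cell '.' (not opp) -> no flip
All flips: (3,3)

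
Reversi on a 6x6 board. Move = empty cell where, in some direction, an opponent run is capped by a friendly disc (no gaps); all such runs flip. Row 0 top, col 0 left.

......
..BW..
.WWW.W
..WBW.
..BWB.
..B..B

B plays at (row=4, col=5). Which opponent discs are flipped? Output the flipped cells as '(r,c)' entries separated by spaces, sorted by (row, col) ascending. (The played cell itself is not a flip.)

Answer: (2,3) (3,4)

Derivation:
Dir NW: opp run (3,4) (2,3) capped by B -> flip
Dir N: first cell '.' (not opp) -> no flip
Dir NE: edge -> no flip
Dir W: first cell 'B' (not opp) -> no flip
Dir E: edge -> no flip
Dir SW: first cell '.' (not opp) -> no flip
Dir S: first cell 'B' (not opp) -> no flip
Dir SE: edge -> no flip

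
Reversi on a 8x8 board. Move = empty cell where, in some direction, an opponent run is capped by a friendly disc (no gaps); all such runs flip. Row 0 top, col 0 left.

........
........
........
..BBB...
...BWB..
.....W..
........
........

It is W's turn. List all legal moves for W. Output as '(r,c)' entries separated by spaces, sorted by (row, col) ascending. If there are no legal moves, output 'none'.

Answer: (2,2) (2,4) (3,5) (4,2) (4,6)

Derivation:
(2,1): no bracket -> illegal
(2,2): flips 1 -> legal
(2,3): no bracket -> illegal
(2,4): flips 1 -> legal
(2,5): no bracket -> illegal
(3,1): no bracket -> illegal
(3,5): flips 1 -> legal
(3,6): no bracket -> illegal
(4,1): no bracket -> illegal
(4,2): flips 1 -> legal
(4,6): flips 1 -> legal
(5,2): no bracket -> illegal
(5,3): no bracket -> illegal
(5,4): no bracket -> illegal
(5,6): no bracket -> illegal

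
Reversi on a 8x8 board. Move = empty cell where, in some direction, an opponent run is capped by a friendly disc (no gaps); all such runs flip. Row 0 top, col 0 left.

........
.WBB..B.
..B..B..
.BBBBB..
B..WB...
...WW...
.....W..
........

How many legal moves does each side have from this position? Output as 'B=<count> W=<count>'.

-- B to move --
(0,0): flips 1 -> legal
(0,1): no bracket -> illegal
(0,2): no bracket -> illegal
(1,0): flips 1 -> legal
(2,0): no bracket -> illegal
(2,1): no bracket -> illegal
(4,2): flips 1 -> legal
(4,5): no bracket -> illegal
(5,2): flips 1 -> legal
(5,5): no bracket -> illegal
(5,6): no bracket -> illegal
(6,2): flips 1 -> legal
(6,3): flips 2 -> legal
(6,4): flips 1 -> legal
(6,6): no bracket -> illegal
(7,4): no bracket -> illegal
(7,5): no bracket -> illegal
(7,6): flips 3 -> legal
B mobility = 8
-- W to move --
(0,1): no bracket -> illegal
(0,2): no bracket -> illegal
(0,3): no bracket -> illegal
(0,4): no bracket -> illegal
(0,5): no bracket -> illegal
(0,6): no bracket -> illegal
(0,7): flips 3 -> legal
(1,4): flips 2 -> legal
(1,5): no bracket -> illegal
(1,7): no bracket -> illegal
(2,0): no bracket -> illegal
(2,1): flips 1 -> legal
(2,3): flips 1 -> legal
(2,4): flips 2 -> legal
(2,6): flips 2 -> legal
(2,7): no bracket -> illegal
(3,0): no bracket -> illegal
(3,6): no bracket -> illegal
(4,1): no bracket -> illegal
(4,2): no bracket -> illegal
(4,5): flips 1 -> legal
(4,6): no bracket -> illegal
(5,0): no bracket -> illegal
(5,1): no bracket -> illegal
(5,5): flips 3 -> legal
W mobility = 8

Answer: B=8 W=8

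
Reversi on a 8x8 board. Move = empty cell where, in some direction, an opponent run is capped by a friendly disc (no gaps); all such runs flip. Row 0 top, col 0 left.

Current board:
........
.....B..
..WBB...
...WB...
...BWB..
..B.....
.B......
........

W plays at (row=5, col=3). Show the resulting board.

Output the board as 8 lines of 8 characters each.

Answer: ........
.....B..
..WBB...
...WB...
...WWB..
..BW....
.B......
........

Derivation:
Place W at (5,3); scan 8 dirs for brackets.
Dir NW: first cell '.' (not opp) -> no flip
Dir N: opp run (4,3) capped by W -> flip
Dir NE: first cell 'W' (not opp) -> no flip
Dir W: opp run (5,2), next='.' -> no flip
Dir E: first cell '.' (not opp) -> no flip
Dir SW: first cell '.' (not opp) -> no flip
Dir S: first cell '.' (not opp) -> no flip
Dir SE: first cell '.' (not opp) -> no flip
All flips: (4,3)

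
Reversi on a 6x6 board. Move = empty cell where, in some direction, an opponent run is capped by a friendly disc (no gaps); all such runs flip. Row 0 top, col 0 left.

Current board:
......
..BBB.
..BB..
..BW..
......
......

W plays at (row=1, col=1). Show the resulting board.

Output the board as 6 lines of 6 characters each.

Answer: ......
.WBBB.
..WB..
..BW..
......
......

Derivation:
Place W at (1,1); scan 8 dirs for brackets.
Dir NW: first cell '.' (not opp) -> no flip
Dir N: first cell '.' (not opp) -> no flip
Dir NE: first cell '.' (not opp) -> no flip
Dir W: first cell '.' (not opp) -> no flip
Dir E: opp run (1,2) (1,3) (1,4), next='.' -> no flip
Dir SW: first cell '.' (not opp) -> no flip
Dir S: first cell '.' (not opp) -> no flip
Dir SE: opp run (2,2) capped by W -> flip
All flips: (2,2)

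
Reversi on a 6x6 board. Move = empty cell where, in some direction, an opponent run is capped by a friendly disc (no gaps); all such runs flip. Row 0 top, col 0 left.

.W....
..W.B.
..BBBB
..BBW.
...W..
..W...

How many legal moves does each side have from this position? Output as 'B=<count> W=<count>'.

-- B to move --
(0,0): no bracket -> illegal
(0,2): flips 1 -> legal
(0,3): no bracket -> illegal
(1,0): no bracket -> illegal
(1,1): no bracket -> illegal
(1,3): no bracket -> illegal
(2,1): no bracket -> illegal
(3,5): flips 1 -> legal
(4,1): no bracket -> illegal
(4,2): no bracket -> illegal
(4,4): flips 1 -> legal
(4,5): flips 1 -> legal
(5,1): no bracket -> illegal
(5,3): flips 1 -> legal
(5,4): flips 1 -> legal
B mobility = 6
-- W to move --
(0,3): no bracket -> illegal
(0,4): flips 2 -> legal
(0,5): no bracket -> illegal
(1,1): no bracket -> illegal
(1,3): flips 2 -> legal
(1,5): no bracket -> illegal
(2,1): flips 1 -> legal
(3,1): flips 2 -> legal
(3,5): no bracket -> illegal
(4,1): no bracket -> illegal
(4,2): flips 2 -> legal
(4,4): no bracket -> illegal
W mobility = 5

Answer: B=6 W=5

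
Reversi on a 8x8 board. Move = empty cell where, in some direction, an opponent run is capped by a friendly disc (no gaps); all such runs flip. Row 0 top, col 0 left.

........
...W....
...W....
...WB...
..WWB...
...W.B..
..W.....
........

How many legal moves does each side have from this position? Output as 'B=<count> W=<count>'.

-- B to move --
(0,2): no bracket -> illegal
(0,3): no bracket -> illegal
(0,4): no bracket -> illegal
(1,2): flips 1 -> legal
(1,4): no bracket -> illegal
(2,2): flips 1 -> legal
(2,4): no bracket -> illegal
(3,1): no bracket -> illegal
(3,2): flips 1 -> legal
(4,1): flips 2 -> legal
(5,1): no bracket -> illegal
(5,2): flips 1 -> legal
(5,4): no bracket -> illegal
(6,1): no bracket -> illegal
(6,3): no bracket -> illegal
(6,4): no bracket -> illegal
(7,1): flips 2 -> legal
(7,2): no bracket -> illegal
(7,3): no bracket -> illegal
B mobility = 6
-- W to move --
(2,4): no bracket -> illegal
(2,5): flips 1 -> legal
(3,5): flips 2 -> legal
(4,5): flips 2 -> legal
(4,6): no bracket -> illegal
(5,4): no bracket -> illegal
(5,6): no bracket -> illegal
(6,4): no bracket -> illegal
(6,5): no bracket -> illegal
(6,6): flips 2 -> legal
W mobility = 4

Answer: B=6 W=4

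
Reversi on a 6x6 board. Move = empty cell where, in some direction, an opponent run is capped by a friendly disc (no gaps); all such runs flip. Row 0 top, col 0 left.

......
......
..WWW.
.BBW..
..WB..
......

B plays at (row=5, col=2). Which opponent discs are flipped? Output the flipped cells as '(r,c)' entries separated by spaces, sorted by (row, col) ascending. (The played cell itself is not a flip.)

Dir NW: first cell '.' (not opp) -> no flip
Dir N: opp run (4,2) capped by B -> flip
Dir NE: first cell 'B' (not opp) -> no flip
Dir W: first cell '.' (not opp) -> no flip
Dir E: first cell '.' (not opp) -> no flip
Dir SW: edge -> no flip
Dir S: edge -> no flip
Dir SE: edge -> no flip

Answer: (4,2)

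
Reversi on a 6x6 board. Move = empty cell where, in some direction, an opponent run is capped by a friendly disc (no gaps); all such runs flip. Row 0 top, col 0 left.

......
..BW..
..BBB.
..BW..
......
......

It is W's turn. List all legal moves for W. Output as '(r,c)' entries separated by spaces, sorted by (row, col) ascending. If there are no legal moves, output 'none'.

(0,1): no bracket -> illegal
(0,2): no bracket -> illegal
(0,3): no bracket -> illegal
(1,1): flips 2 -> legal
(1,4): no bracket -> illegal
(1,5): flips 1 -> legal
(2,1): no bracket -> illegal
(2,5): no bracket -> illegal
(3,1): flips 2 -> legal
(3,4): no bracket -> illegal
(3,5): flips 1 -> legal
(4,1): no bracket -> illegal
(4,2): no bracket -> illegal
(4,3): no bracket -> illegal

Answer: (1,1) (1,5) (3,1) (3,5)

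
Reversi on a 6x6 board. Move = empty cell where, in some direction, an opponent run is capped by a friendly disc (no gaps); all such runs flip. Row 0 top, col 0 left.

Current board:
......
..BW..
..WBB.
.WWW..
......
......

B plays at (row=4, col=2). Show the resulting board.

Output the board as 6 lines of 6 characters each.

Place B at (4,2); scan 8 dirs for brackets.
Dir NW: opp run (3,1), next='.' -> no flip
Dir N: opp run (3,2) (2,2) capped by B -> flip
Dir NE: opp run (3,3) capped by B -> flip
Dir W: first cell '.' (not opp) -> no flip
Dir E: first cell '.' (not opp) -> no flip
Dir SW: first cell '.' (not opp) -> no flip
Dir S: first cell '.' (not opp) -> no flip
Dir SE: first cell '.' (not opp) -> no flip
All flips: (2,2) (3,2) (3,3)

Answer: ......
..BW..
..BBB.
.WBB..
..B...
......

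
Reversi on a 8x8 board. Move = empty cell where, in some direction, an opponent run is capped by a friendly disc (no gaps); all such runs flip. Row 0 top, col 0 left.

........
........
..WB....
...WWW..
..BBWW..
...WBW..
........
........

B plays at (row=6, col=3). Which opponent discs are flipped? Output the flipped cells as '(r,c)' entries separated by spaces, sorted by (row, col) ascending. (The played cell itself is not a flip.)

Answer: (5,3)

Derivation:
Dir NW: first cell '.' (not opp) -> no flip
Dir N: opp run (5,3) capped by B -> flip
Dir NE: first cell 'B' (not opp) -> no flip
Dir W: first cell '.' (not opp) -> no flip
Dir E: first cell '.' (not opp) -> no flip
Dir SW: first cell '.' (not opp) -> no flip
Dir S: first cell '.' (not opp) -> no flip
Dir SE: first cell '.' (not opp) -> no flip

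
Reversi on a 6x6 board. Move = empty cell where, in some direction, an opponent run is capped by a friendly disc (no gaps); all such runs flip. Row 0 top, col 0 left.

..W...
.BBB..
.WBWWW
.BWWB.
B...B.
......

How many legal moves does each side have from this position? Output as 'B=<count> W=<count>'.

-- B to move --
(0,1): no bracket -> illegal
(0,3): no bracket -> illegal
(1,0): no bracket -> illegal
(1,4): flips 1 -> legal
(1,5): no bracket -> illegal
(2,0): flips 1 -> legal
(3,0): flips 1 -> legal
(3,5): flips 1 -> legal
(4,1): no bracket -> illegal
(4,2): flips 1 -> legal
(4,3): flips 2 -> legal
B mobility = 6
-- W to move --
(0,0): flips 2 -> legal
(0,1): flips 2 -> legal
(0,3): flips 2 -> legal
(0,4): no bracket -> illegal
(1,0): no bracket -> illegal
(1,4): no bracket -> illegal
(2,0): flips 1 -> legal
(3,0): flips 1 -> legal
(3,5): flips 1 -> legal
(4,1): flips 1 -> legal
(4,2): no bracket -> illegal
(4,3): flips 1 -> legal
(4,5): flips 1 -> legal
(5,0): no bracket -> illegal
(5,1): no bracket -> illegal
(5,3): no bracket -> illegal
(5,4): flips 2 -> legal
(5,5): flips 1 -> legal
W mobility = 11

Answer: B=6 W=11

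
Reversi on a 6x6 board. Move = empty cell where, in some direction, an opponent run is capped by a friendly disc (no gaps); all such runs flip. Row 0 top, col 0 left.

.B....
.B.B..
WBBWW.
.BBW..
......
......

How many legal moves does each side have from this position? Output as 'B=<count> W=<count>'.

Answer: B=6 W=6

Derivation:
-- B to move --
(1,0): no bracket -> illegal
(1,2): no bracket -> illegal
(1,4): flips 1 -> legal
(1,5): no bracket -> illegal
(2,5): flips 2 -> legal
(3,0): no bracket -> illegal
(3,4): flips 1 -> legal
(3,5): flips 1 -> legal
(4,2): no bracket -> illegal
(4,3): flips 2 -> legal
(4,4): flips 1 -> legal
B mobility = 6
-- W to move --
(0,0): flips 2 -> legal
(0,2): flips 2 -> legal
(0,3): flips 1 -> legal
(0,4): no bracket -> illegal
(1,0): no bracket -> illegal
(1,2): no bracket -> illegal
(1,4): no bracket -> illegal
(3,0): flips 2 -> legal
(4,0): no bracket -> illegal
(4,1): flips 1 -> legal
(4,2): flips 1 -> legal
(4,3): no bracket -> illegal
W mobility = 6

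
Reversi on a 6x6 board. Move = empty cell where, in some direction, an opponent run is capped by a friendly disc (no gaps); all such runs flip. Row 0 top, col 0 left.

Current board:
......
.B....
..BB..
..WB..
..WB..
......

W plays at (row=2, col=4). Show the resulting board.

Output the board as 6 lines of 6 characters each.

Place W at (2,4); scan 8 dirs for brackets.
Dir NW: first cell '.' (not opp) -> no flip
Dir N: first cell '.' (not opp) -> no flip
Dir NE: first cell '.' (not opp) -> no flip
Dir W: opp run (2,3) (2,2), next='.' -> no flip
Dir E: first cell '.' (not opp) -> no flip
Dir SW: opp run (3,3) capped by W -> flip
Dir S: first cell '.' (not opp) -> no flip
Dir SE: first cell '.' (not opp) -> no flip
All flips: (3,3)

Answer: ......
.B....
..BBW.
..WW..
..WB..
......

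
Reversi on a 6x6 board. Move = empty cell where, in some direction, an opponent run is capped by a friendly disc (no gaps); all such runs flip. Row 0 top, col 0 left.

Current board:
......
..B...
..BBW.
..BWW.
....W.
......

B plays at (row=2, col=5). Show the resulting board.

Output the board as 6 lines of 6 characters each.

Answer: ......
..B...
..BBBB
..BWW.
....W.
......

Derivation:
Place B at (2,5); scan 8 dirs for brackets.
Dir NW: first cell '.' (not opp) -> no flip
Dir N: first cell '.' (not opp) -> no flip
Dir NE: edge -> no flip
Dir W: opp run (2,4) capped by B -> flip
Dir E: edge -> no flip
Dir SW: opp run (3,4), next='.' -> no flip
Dir S: first cell '.' (not opp) -> no flip
Dir SE: edge -> no flip
All flips: (2,4)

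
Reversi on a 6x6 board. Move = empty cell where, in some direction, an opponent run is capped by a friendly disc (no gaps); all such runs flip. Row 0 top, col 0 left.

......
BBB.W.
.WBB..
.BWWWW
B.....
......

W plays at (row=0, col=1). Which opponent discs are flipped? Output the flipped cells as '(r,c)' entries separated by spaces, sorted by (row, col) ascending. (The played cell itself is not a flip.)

Dir NW: edge -> no flip
Dir N: edge -> no flip
Dir NE: edge -> no flip
Dir W: first cell '.' (not opp) -> no flip
Dir E: first cell '.' (not opp) -> no flip
Dir SW: opp run (1,0), next=edge -> no flip
Dir S: opp run (1,1) capped by W -> flip
Dir SE: opp run (1,2) (2,3) capped by W -> flip

Answer: (1,1) (1,2) (2,3)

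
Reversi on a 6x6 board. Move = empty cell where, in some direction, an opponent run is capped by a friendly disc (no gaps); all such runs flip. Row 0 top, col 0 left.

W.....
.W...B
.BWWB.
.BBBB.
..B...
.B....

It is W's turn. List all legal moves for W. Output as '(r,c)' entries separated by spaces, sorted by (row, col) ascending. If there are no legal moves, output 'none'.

Answer: (2,0) (2,5) (4,0) (4,1) (4,3) (4,4) (4,5) (5,2)

Derivation:
(0,4): no bracket -> illegal
(0,5): no bracket -> illegal
(1,0): no bracket -> illegal
(1,2): no bracket -> illegal
(1,3): no bracket -> illegal
(1,4): no bracket -> illegal
(2,0): flips 1 -> legal
(2,5): flips 1 -> legal
(3,0): no bracket -> illegal
(3,5): no bracket -> illegal
(4,0): flips 1 -> legal
(4,1): flips 3 -> legal
(4,3): flips 1 -> legal
(4,4): flips 1 -> legal
(4,5): flips 1 -> legal
(5,0): no bracket -> illegal
(5,2): flips 2 -> legal
(5,3): no bracket -> illegal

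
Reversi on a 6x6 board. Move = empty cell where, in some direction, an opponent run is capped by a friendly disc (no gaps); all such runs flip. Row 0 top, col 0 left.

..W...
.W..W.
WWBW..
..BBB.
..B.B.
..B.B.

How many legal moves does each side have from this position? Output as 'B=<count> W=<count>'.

Answer: B=6 W=4

Derivation:
-- B to move --
(0,0): flips 1 -> legal
(0,1): no bracket -> illegal
(0,3): no bracket -> illegal
(0,4): no bracket -> illegal
(0,5): flips 2 -> legal
(1,0): flips 1 -> legal
(1,2): flips 1 -> legal
(1,3): flips 1 -> legal
(1,5): no bracket -> illegal
(2,4): flips 1 -> legal
(2,5): no bracket -> illegal
(3,0): no bracket -> illegal
(3,1): no bracket -> illegal
B mobility = 6
-- W to move --
(1,2): no bracket -> illegal
(1,3): no bracket -> illegal
(2,4): no bracket -> illegal
(2,5): no bracket -> illegal
(3,1): no bracket -> illegal
(3,5): no bracket -> illegal
(4,1): flips 1 -> legal
(4,3): flips 2 -> legal
(4,5): flips 1 -> legal
(5,1): no bracket -> illegal
(5,3): no bracket -> illegal
(5,5): flips 3 -> legal
W mobility = 4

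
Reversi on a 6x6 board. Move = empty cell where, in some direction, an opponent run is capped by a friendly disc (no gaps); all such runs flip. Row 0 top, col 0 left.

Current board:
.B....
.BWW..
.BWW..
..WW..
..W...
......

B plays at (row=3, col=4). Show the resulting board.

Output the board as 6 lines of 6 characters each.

Place B at (3,4); scan 8 dirs for brackets.
Dir NW: opp run (2,3) (1,2) capped by B -> flip
Dir N: first cell '.' (not opp) -> no flip
Dir NE: first cell '.' (not opp) -> no flip
Dir W: opp run (3,3) (3,2), next='.' -> no flip
Dir E: first cell '.' (not opp) -> no flip
Dir SW: first cell '.' (not opp) -> no flip
Dir S: first cell '.' (not opp) -> no flip
Dir SE: first cell '.' (not opp) -> no flip
All flips: (1,2) (2,3)

Answer: .B....
.BBW..
.BWB..
..WWB.
..W...
......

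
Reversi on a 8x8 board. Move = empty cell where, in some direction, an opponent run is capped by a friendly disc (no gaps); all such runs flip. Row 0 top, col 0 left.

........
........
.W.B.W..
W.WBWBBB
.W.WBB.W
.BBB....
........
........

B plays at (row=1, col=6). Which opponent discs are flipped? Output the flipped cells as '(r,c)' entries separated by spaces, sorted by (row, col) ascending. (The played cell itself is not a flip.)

Dir NW: first cell '.' (not opp) -> no flip
Dir N: first cell '.' (not opp) -> no flip
Dir NE: first cell '.' (not opp) -> no flip
Dir W: first cell '.' (not opp) -> no flip
Dir E: first cell '.' (not opp) -> no flip
Dir SW: opp run (2,5) (3,4) (4,3) capped by B -> flip
Dir S: first cell '.' (not opp) -> no flip
Dir SE: first cell '.' (not opp) -> no flip

Answer: (2,5) (3,4) (4,3)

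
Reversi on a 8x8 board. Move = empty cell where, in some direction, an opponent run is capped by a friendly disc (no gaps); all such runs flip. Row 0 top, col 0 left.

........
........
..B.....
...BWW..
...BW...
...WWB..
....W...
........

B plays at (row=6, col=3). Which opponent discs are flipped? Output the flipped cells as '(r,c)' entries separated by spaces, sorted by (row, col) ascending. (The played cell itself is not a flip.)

Dir NW: first cell '.' (not opp) -> no flip
Dir N: opp run (5,3) capped by B -> flip
Dir NE: opp run (5,4), next='.' -> no flip
Dir W: first cell '.' (not opp) -> no flip
Dir E: opp run (6,4), next='.' -> no flip
Dir SW: first cell '.' (not opp) -> no flip
Dir S: first cell '.' (not opp) -> no flip
Dir SE: first cell '.' (not opp) -> no flip

Answer: (5,3)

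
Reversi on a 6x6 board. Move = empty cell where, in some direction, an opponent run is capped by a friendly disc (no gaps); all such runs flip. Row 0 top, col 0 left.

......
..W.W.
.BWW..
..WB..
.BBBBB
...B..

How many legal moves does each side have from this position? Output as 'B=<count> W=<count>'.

-- B to move --
(0,1): no bracket -> illegal
(0,2): flips 3 -> legal
(0,3): flips 1 -> legal
(0,4): no bracket -> illegal
(0,5): flips 3 -> legal
(1,1): flips 1 -> legal
(1,3): flips 1 -> legal
(1,5): no bracket -> illegal
(2,4): flips 2 -> legal
(2,5): no bracket -> illegal
(3,1): flips 1 -> legal
(3,4): no bracket -> illegal
B mobility = 7
-- W to move --
(1,0): flips 1 -> legal
(1,1): no bracket -> illegal
(2,0): flips 1 -> legal
(2,4): no bracket -> illegal
(3,0): flips 1 -> legal
(3,1): no bracket -> illegal
(3,4): flips 1 -> legal
(3,5): no bracket -> illegal
(4,0): no bracket -> illegal
(5,0): flips 1 -> legal
(5,1): no bracket -> illegal
(5,2): flips 1 -> legal
(5,4): flips 1 -> legal
(5,5): flips 2 -> legal
W mobility = 8

Answer: B=7 W=8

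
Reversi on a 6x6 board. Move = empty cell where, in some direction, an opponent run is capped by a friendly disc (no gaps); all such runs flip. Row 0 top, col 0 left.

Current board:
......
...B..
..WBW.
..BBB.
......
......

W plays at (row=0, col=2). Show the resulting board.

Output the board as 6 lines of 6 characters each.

Place W at (0,2); scan 8 dirs for brackets.
Dir NW: edge -> no flip
Dir N: edge -> no flip
Dir NE: edge -> no flip
Dir W: first cell '.' (not opp) -> no flip
Dir E: first cell '.' (not opp) -> no flip
Dir SW: first cell '.' (not opp) -> no flip
Dir S: first cell '.' (not opp) -> no flip
Dir SE: opp run (1,3) capped by W -> flip
All flips: (1,3)

Answer: ..W...
...W..
..WBW.
..BBB.
......
......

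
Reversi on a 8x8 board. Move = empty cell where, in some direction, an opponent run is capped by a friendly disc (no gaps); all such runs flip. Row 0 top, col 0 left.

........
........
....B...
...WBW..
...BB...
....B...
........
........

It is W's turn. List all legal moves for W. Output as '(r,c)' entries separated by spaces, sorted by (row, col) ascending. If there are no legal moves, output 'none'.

Answer: (1,3) (1,5) (5,3) (5,5)

Derivation:
(1,3): flips 1 -> legal
(1,4): no bracket -> illegal
(1,5): flips 1 -> legal
(2,3): no bracket -> illegal
(2,5): no bracket -> illegal
(3,2): no bracket -> illegal
(4,2): no bracket -> illegal
(4,5): no bracket -> illegal
(5,2): no bracket -> illegal
(5,3): flips 2 -> legal
(5,5): flips 1 -> legal
(6,3): no bracket -> illegal
(6,4): no bracket -> illegal
(6,5): no bracket -> illegal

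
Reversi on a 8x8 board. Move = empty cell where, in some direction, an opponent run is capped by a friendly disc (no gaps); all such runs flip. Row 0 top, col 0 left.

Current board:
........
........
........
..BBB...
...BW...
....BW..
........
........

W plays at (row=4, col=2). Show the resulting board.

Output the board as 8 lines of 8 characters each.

Place W at (4,2); scan 8 dirs for brackets.
Dir NW: first cell '.' (not opp) -> no flip
Dir N: opp run (3,2), next='.' -> no flip
Dir NE: opp run (3,3), next='.' -> no flip
Dir W: first cell '.' (not opp) -> no flip
Dir E: opp run (4,3) capped by W -> flip
Dir SW: first cell '.' (not opp) -> no flip
Dir S: first cell '.' (not opp) -> no flip
Dir SE: first cell '.' (not opp) -> no flip
All flips: (4,3)

Answer: ........
........
........
..BBB...
..WWW...
....BW..
........
........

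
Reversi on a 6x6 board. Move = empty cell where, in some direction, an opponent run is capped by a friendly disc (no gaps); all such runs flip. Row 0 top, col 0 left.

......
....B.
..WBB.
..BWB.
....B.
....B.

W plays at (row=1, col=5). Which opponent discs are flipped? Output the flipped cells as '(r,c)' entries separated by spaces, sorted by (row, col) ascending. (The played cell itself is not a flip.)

Answer: (2,4)

Derivation:
Dir NW: first cell '.' (not opp) -> no flip
Dir N: first cell '.' (not opp) -> no flip
Dir NE: edge -> no flip
Dir W: opp run (1,4), next='.' -> no flip
Dir E: edge -> no flip
Dir SW: opp run (2,4) capped by W -> flip
Dir S: first cell '.' (not opp) -> no flip
Dir SE: edge -> no flip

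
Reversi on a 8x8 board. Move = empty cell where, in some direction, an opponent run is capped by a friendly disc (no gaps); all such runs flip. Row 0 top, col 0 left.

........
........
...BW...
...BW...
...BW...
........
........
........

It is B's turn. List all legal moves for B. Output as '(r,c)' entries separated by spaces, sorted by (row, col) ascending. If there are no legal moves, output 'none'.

(1,3): no bracket -> illegal
(1,4): no bracket -> illegal
(1,5): flips 1 -> legal
(2,5): flips 2 -> legal
(3,5): flips 1 -> legal
(4,5): flips 2 -> legal
(5,3): no bracket -> illegal
(5,4): no bracket -> illegal
(5,5): flips 1 -> legal

Answer: (1,5) (2,5) (3,5) (4,5) (5,5)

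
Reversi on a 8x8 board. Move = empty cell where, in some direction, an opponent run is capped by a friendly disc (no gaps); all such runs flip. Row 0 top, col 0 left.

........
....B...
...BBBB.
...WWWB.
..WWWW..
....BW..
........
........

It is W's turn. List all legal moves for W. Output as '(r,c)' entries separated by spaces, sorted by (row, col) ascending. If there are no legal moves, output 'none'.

(0,3): no bracket -> illegal
(0,4): flips 2 -> legal
(0,5): no bracket -> illegal
(1,2): flips 1 -> legal
(1,3): flips 2 -> legal
(1,5): flips 2 -> legal
(1,6): flips 1 -> legal
(1,7): flips 1 -> legal
(2,2): no bracket -> illegal
(2,7): flips 1 -> legal
(3,2): no bracket -> illegal
(3,7): flips 1 -> legal
(4,6): no bracket -> illegal
(4,7): no bracket -> illegal
(5,3): flips 1 -> legal
(6,3): flips 1 -> legal
(6,4): flips 1 -> legal
(6,5): flips 1 -> legal

Answer: (0,4) (1,2) (1,3) (1,5) (1,6) (1,7) (2,7) (3,7) (5,3) (6,3) (6,4) (6,5)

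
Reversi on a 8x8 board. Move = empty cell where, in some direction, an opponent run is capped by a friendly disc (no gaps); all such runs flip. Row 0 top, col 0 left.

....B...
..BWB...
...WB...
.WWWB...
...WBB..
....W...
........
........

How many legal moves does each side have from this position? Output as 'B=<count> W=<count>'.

Answer: B=8 W=10

Derivation:
-- B to move --
(0,2): flips 1 -> legal
(0,3): no bracket -> illegal
(2,0): no bracket -> illegal
(2,1): no bracket -> illegal
(2,2): flips 3 -> legal
(3,0): flips 3 -> legal
(4,0): no bracket -> illegal
(4,1): flips 2 -> legal
(4,2): flips 2 -> legal
(5,2): flips 1 -> legal
(5,3): no bracket -> illegal
(5,5): no bracket -> illegal
(6,3): flips 1 -> legal
(6,4): flips 1 -> legal
(6,5): no bracket -> illegal
B mobility = 8
-- W to move --
(0,1): flips 1 -> legal
(0,2): no bracket -> illegal
(0,3): no bracket -> illegal
(0,5): flips 1 -> legal
(1,1): flips 1 -> legal
(1,5): flips 2 -> legal
(2,1): no bracket -> illegal
(2,2): no bracket -> illegal
(2,5): flips 2 -> legal
(3,5): flips 2 -> legal
(3,6): flips 1 -> legal
(4,6): flips 2 -> legal
(5,3): no bracket -> illegal
(5,5): flips 1 -> legal
(5,6): flips 2 -> legal
W mobility = 10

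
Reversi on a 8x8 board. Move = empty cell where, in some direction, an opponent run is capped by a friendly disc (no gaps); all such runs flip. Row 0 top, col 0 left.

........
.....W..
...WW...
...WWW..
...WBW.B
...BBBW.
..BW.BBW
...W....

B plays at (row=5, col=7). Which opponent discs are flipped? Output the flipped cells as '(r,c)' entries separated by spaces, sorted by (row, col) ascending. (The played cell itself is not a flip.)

Dir NW: first cell '.' (not opp) -> no flip
Dir N: first cell 'B' (not opp) -> no flip
Dir NE: edge -> no flip
Dir W: opp run (5,6) capped by B -> flip
Dir E: edge -> no flip
Dir SW: first cell 'B' (not opp) -> no flip
Dir S: opp run (6,7), next='.' -> no flip
Dir SE: edge -> no flip

Answer: (5,6)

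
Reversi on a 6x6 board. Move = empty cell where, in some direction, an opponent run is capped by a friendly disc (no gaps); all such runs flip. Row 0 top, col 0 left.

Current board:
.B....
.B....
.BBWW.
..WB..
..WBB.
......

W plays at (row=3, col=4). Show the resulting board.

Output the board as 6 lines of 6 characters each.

Place W at (3,4); scan 8 dirs for brackets.
Dir NW: first cell 'W' (not opp) -> no flip
Dir N: first cell 'W' (not opp) -> no flip
Dir NE: first cell '.' (not opp) -> no flip
Dir W: opp run (3,3) capped by W -> flip
Dir E: first cell '.' (not opp) -> no flip
Dir SW: opp run (4,3), next='.' -> no flip
Dir S: opp run (4,4), next='.' -> no flip
Dir SE: first cell '.' (not opp) -> no flip
All flips: (3,3)

Answer: .B....
.B....
.BBWW.
..WWW.
..WBB.
......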